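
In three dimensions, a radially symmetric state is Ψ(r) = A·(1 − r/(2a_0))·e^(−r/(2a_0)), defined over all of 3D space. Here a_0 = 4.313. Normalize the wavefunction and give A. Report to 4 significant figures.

A ≈ 0.02227

Normalization requires ∫|Ψ|² 4πr² dr = 1, integrated from 0 to ∞.
(Spherical symmetry: dV = 4πr² dr.)
Recall ∫₀^∞ r^m e^(−r/β) dr = m!·β^(m+1), with Ψ = A·(1 − r/(2a_0))·e^(−r/(2a_0)), the integral evaluates to A²·[8·π·a_0^3].
Plugging in a_0 = 4.313 yields A = 0.022270.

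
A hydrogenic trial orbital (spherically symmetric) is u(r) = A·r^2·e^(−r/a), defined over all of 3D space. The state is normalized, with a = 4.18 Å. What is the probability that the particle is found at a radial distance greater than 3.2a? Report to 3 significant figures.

With dV = 4πr²dr, the probability is ∫|u|² dV over r > 3.2a.
A² is fixed by ∫₀^∞ 4πr²|u|² dr = 1, i.e. A² = (45·π·a^7/2)^(−1).
In terms of t = r/a (A², 4π and the length scale all cancel between numerator and denominator), P = [∫_{3.2}^{∞} t^6·e^(-2·t) dt] / [∫_{0}^{∞} t^6·e^(-2·t) dt].
With ∫ t^6·e^(-2·t) dt = -(4·t^6 + 12·t^5 + 30·t^4 + 60·t^3 + 90·t^2 + 90·t + 45)·e^(-2·t)/8 + C, the region integral is ≈ 3.0506 and the full one is 45/8.
Taking the ratio yields P = 0.5423.

P ≈ 0.542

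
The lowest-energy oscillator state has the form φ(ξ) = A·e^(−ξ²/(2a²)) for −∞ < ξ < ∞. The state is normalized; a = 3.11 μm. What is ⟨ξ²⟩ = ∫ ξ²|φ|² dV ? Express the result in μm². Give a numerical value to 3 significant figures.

⟨ξ^2⟩ ≈ 4.84 μm^2

By definition ⟨ξ²⟩ = ∫ ξ^2 |φ(ξ)|² dξ.
Differentiating ∫e^(−αξ²) dξ = √(π/α) under α to get the higher moments, since the A² factors cancel between numerator and denominator, ⟨ξ²⟩ = a^2/2.
With a = 3.11, ⟨ξ^2⟩ = 4.836.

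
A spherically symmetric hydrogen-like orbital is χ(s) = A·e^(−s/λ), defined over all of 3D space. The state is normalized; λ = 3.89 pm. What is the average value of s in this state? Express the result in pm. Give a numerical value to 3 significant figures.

The expectation value is the |χ|²-weighted average of s: ∫ s|χ|² 4πs² ds.
Recall ∫₀^∞ s^m e^(−s/β) ds = m!·β^(m+1), evaluating both integrals, ⟨s⟩ = 3·λ/2.
Putting λ = 3.89 gives 5.835.

⟨s⟩ ≈ 5.84 pm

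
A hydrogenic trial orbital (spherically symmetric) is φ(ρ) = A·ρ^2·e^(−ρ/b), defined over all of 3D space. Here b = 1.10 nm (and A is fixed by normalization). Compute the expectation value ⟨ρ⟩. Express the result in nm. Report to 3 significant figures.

⟨ρ⟩ = ∫ ρ |φ|² 4πρ² dρ over the full domain.
Since the A² factors cancel between numerator and denominator, ⟨ρ⟩ = 7·b/2.
With b = 1.10, ⟨ρ⟩ = 3.850.

⟨ρ⟩ ≈ 3.85 nm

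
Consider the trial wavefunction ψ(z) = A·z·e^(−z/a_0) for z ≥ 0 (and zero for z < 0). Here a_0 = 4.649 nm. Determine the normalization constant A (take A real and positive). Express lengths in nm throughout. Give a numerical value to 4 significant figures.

Normalization requires ∫|ψ|² dz = 1, integrated from 0 to ∞.
The integral (without the A² prefactor) comes out to a_0^3/4.
Setting this equal to 1 gives A² = 1/(a_0^3/4).
Substituting a_0 = 4.649 gives A² = 0.039809, so A = 0.19952.

A ≈ 0.1995 nm^(-3/2)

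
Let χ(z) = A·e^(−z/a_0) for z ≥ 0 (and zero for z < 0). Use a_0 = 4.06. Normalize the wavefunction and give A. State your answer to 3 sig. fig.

We need A² ∫|f|² dz = 1, taking the integral from 0 to ∞.
Recall ∫₀^∞ z^m e^(−z/β) dz = m!·β^(m+1), with χ = A·e^(−z/a_0), the integral evaluates to A²·[a_0/2].
So A² = (a_0/2)^(−1).
With a_0 = 4.06: A² = 0.4926 and A = 0.7019.

A ≈ 0.702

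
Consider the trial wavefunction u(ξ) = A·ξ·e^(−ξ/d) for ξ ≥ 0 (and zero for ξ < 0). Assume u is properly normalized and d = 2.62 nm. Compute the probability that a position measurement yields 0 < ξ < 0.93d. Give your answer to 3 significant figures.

P ≈ 0.285

P = ∫_{0}^{0.93d} |u(ξ)|² dξ.
The normalization integral ∫|u|²dξ over the whole domain equals d^3/4·A², and A² cancels in the ratio.
Substituting t = ξ/d, A² and the length scale cancel in the ratio: P = ∫_{0}^{0.93} t^2·e^(-2·t) dt / ∫_{0}^{∞} t^2·e^(-2·t) dt.
Using ∫ t^2·e^(-2·t) dt = -(2·t^2 + 2·t + 1)·e^(-2·t)/4, the numerator is ≈ 0.071373 and the denominator is 1/4.
Taking the ratio, P = 0.2855.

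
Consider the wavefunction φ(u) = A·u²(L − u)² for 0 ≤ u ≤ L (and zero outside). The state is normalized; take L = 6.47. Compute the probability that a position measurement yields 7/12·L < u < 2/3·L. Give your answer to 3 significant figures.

P = ∫_{7/12·L}^{2/3·L} |φ(u)|² du.
The normalization integral ∫|φ|²du over the whole domain equals L^9/630·A², and A² cancels in the ratio.
Substituting t = u/L, A² and the length scale cancel in the ratio: P = ∫_{7/12}^{2/3} t^4·(1 - t)^4 dt / ∫_{0}^{1} t^4·(1 - t)^4 dt.
With ∫ t^4·(1 - t)^4 dt = t^5·(70·t^4 - 315·t^3 + 540·t^2 - 420·t + 126)/630 + C, the region integral is ≈ 0.00024997 and the full one is 1/630.
This works out to P = 0.1575.

P ≈ 0.157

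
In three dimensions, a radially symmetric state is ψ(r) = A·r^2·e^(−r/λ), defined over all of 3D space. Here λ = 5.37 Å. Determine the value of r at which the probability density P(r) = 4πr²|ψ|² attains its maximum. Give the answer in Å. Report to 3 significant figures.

The maximum of P(r) = 4πr²|ψ|² occurs where its derivative vanishes.
This gives r = 3·λ.
With λ = 5.37, the most probable radial distance is 16.11 Å.

r ≈ 16.1 Å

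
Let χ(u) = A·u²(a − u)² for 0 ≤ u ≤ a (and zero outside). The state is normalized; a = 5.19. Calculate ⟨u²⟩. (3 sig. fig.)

⟨u^2⟩ ≈ 7.35

By definition ⟨u²⟩ = ∫ u^2 |χ(u)|² du.
Expanding the polynomial and integrating term by term, since the A² factors cancel between numerator and denominator, ⟨u²⟩ = 3·a^2/11.
With a = 5.19, ⟨u^2⟩ = 7.346.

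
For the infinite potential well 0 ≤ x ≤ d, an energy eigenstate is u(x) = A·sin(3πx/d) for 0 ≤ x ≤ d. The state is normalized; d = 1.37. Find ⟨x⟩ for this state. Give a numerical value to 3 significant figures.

By definition ⟨x⟩ = ∫ x |u(x)|² dx.
The ratio of the moment integral to the normalization integral gives ⟨x⟩ = d/2.
With d = 1.37, ⟨x⟩ = 0.6850.

⟨x⟩ ≈ 0.685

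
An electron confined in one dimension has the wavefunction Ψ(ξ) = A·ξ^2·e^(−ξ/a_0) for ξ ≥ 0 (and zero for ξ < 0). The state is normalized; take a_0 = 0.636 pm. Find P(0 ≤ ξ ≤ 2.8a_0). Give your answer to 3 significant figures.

P ≈ 0.658

The probability is P = ∫ |Ψ|² dξ over [0, 2.8a_0].
With A² fixed by ∫|Ψ|² = 1, i.e. A² = (3·a_0^5/4)^(−1), substitute and integrate.
Substituting u = ξ/a_0, A² and the length scale cancel in the ratio: P = ∫_{0}^{2.8} u^4·e^(-2·u) du / ∫_{0}^{∞} u^4·e^(-2·u) du.
With ∫ u^4·e^(-2·u) du = -(u^4/2 + u^3 + 3·u^2/2 + 3·u/2 + 3/4)·e^(-2·u) + C, the region integral is ≈ 0.49339 and the full one is 3/4.
This works out to P = 0.6578.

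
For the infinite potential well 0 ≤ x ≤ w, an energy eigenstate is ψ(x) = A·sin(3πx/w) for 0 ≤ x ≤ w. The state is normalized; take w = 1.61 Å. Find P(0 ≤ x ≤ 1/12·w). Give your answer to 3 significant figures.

P ≈ 0.0303

P = ∫_{0}^{1/12·w} |ψ(x)|² dx.
With A² fixed by ∫|ψ|² = 1, i.e. A² = (w/2)^(−1), substitute and integrate.
Let u = x/w; then A² and the length scale cancel, so P = ∫_{0}^{1/12} sin(3·π·u)^2 du ÷ ∫_{0}^{1} sin(3·π·u)^2 du.
Using ∫ sin(3·π·u)^2 du = u/2 - sin(6·π·u)/(12·π), the numerator is 1/24 - 1/(12·π) and the denominator is 1/2.
Evaluating gives P = (-2 + π)/(12·π).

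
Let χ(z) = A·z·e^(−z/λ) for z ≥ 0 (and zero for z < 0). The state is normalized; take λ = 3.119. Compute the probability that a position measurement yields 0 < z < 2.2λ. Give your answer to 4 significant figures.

P ≈ 0.8149

|χ|² is the probability density, so P = ∫_{0}^{2.2λ} |χ|² dz.
Since A² = 1/(λ^3/4), this is the region integral divided by the full normalization integral.
Substituting u = z/λ, A² and the length scale cancel in the ratio: P = ∫_{0}^{2.2} u^2·e^(-2·u) du / ∫_{0}^{∞} u^2·e^(-2·u) du.
Using ∫ u^2·e^(-2·u) du = -(2·u^2 + 2·u + 1)·e^(-2·u)/4, the numerator is 1/4 - 377·e^(-22/5)/100 and the denominator is 1/4.
The result is P = 0.81486.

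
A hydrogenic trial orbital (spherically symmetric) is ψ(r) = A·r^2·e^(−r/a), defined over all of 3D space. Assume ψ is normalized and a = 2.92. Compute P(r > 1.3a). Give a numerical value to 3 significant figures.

P ≈ 0.983

With dV = 4πr²dr, the probability is ∫|ψ|² dV over r > 1.3a.
Normalization gives A² = 1/(45·π·a^7/2).
Let u = r/a; then A², 4π and the length scale all cancel, so P = ∫_{1.3}^{∞} u^6·e^(-2·u) du ÷ ∫_{0}^{∞} u^6·e^(-2·u) du.
Using ∫ u^6·e^(-2·u) du = -(4·u^6 + 12·u^5 + 30·u^4 + 60·u^3 + 90·u^2 + 90·u + 45)·e^(-2·u)/8, the numerator is ≈ 5.5284 and the denominator is 45/8.
Taking the ratio yields P = 0.9828.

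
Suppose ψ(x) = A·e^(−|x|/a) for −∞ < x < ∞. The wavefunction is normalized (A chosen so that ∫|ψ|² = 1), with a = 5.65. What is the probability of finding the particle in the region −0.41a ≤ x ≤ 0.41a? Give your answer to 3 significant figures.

The probability is P = ∫ |ψ|² dx over [−0.41a, 0.41a].
The normalization integral ∫|ψ|²dx over the whole domain equals a·A², and A² cancels in the ratio.
By symmetry take twice the x ≥ 0 contribution in numerator and denominator; the 2's cancel. In terms of u = x/a (A² and the length scale cancel between numerator and denominator), P = [∫_{0}^{0.41} e^(-2·u) du] / [∫_{0}^{∞} e^(-2·u) du].
An antiderivative of e^(-2·u) is -e^(-2·u)/2; evaluating from 0 to 0.41 gives 1/2 - e^(-41/50)/2, while the full integral is 1/2.
Evaluating gives P = 0.5596.

P ≈ 0.560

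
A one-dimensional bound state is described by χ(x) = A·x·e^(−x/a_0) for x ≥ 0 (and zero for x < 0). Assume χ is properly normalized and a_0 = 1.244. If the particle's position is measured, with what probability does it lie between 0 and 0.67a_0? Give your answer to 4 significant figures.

The probability is P = ∫ |χ|² dx over [0, 0.67a_0].
The normalization integral ∫|χ|²dx over the whole domain equals a_0^3/4·A², and A² cancels in the ratio.
Substituting u = x/a_0, A² and the length scale cancel in the ratio: P = ∫_{0}^{0.67} u^2·e^(-2·u) du / ∫_{0}^{∞} u^2·e^(-2·u) du.
With ∫ u^2·e^(-2·u) du = -(2·u^2 + 2·u + 1)·e^(-2·u)/4 + C, the region integral is ≈ 0.0380490 and the full one is 1/4.
The result is P = 0.15220.

P ≈ 0.1522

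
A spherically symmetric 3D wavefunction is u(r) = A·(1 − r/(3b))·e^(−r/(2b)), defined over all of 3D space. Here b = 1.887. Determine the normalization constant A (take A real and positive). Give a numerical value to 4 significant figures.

A ≈ 0.1333

The normalization condition is ∫|u|² 4πr² dr = 1 from 0 to ∞.
The angular integral contributes 4π, leaving ∫₀^∞ r²|u|² dr.
Carrying out the integral gives A² · 8·π·b^3/3.
With b = 1.887: A² = 0.017765 and A = 0.13329.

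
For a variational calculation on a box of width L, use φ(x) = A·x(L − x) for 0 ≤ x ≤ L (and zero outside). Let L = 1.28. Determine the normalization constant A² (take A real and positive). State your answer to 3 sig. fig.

Normalization requires ∫|φ|² dx = 1, integrated from 0 to L.
Carrying out the integral gives A² · L^5/30.
So A² = (L^5/30)^(−1).
Substituting L = 1.28 gives A² = 8.731, so A = 2.955.

A^2 ≈ 8.73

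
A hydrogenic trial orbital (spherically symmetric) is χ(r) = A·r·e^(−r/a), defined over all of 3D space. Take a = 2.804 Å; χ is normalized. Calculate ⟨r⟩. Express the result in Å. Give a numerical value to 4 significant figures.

The expectation value is the |χ|²-weighted average of r: ∫ r|χ|² 4πr² dr.
Recall ∫₀^∞ r^m e^(−r/β) dr = m!·β^(m+1), evaluating both integrals, ⟨r⟩ = 5·a/2.
With a = 2.804, ⟨r⟩ = 7.0100.

⟨r⟩ ≈ 7.010 Å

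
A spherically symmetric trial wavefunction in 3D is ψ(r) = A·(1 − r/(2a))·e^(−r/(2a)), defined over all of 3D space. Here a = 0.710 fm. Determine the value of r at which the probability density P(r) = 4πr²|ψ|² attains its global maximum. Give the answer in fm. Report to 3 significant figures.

Set d/dr [P(r) = 4πr²|ψ|²] = 0 and solve for r > 0.
This gives r = a·(√(5) + 3).
With a = 0.710, the most probable radial distance is 3.718 fm.

r ≈ 3.72 fm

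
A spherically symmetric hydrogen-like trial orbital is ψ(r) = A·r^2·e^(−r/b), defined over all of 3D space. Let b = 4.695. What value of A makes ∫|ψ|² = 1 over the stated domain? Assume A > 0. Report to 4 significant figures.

Require ∫ |ψ|² 4πr² dr = 1 over the whole domain.
In 3D with spherical symmetry the volume element is 4πr² dr.
The integral (without the A² prefactor) comes out to 45·π·b^7/2.
So A² = (45·π·b^7/2)^(−1).
Plugging in b = 4.695 yields A = 0.00053041.

A ≈ 0.0005304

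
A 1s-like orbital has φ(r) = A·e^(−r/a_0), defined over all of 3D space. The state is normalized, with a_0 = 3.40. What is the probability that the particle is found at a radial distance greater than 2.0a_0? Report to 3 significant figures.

P ≈ 0.238

Integrate the radial probability density 4πr²|φ|² over r > 2.0a_0.
Normalization gives A² = 1/(π·a_0^3).
Let u = r/a_0; then A², 4π and the length scale all cancel, so P = ∫_{2.0}^{∞} u^2·e^(-2·u) du ÷ ∫_{0}^{∞} u^2·e^(-2·u) du.
With ∫ u^2·e^(-2·u) du = -(2·u^2 + 2·u + 1)·e^(-2·u)/4 + C, the region integral is 13·e^(-4)/4 and the full one is 1/4.
The region integral divided by the full integral gives P = 0.2381.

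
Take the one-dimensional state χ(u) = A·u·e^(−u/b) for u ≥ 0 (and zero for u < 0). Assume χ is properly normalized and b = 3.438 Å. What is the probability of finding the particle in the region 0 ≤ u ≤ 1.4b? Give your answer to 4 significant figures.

|χ|² is the probability density, so P = ∫_{0}^{1.4b} |χ|² du.
Since A² = 1/(b^3/4), this is the region integral divided by the full normalization integral.
Let t = u/b; then A² and the length scale cancel, so P = ∫_{0}^{1.4} t^2·e^(-2·t) dt ÷ ∫_{0}^{∞} t^2·e^(-2·t) dt.
With ∫ t^2·e^(-2·t) dt = -(2·t^2 + 2·t + 1)·e^(-2·t)/4 + C, the region integral is 1/4 - 193·e^(-14/5)/100 and the full one is 1/4.
The result is P = 0.53055.

P ≈ 0.5305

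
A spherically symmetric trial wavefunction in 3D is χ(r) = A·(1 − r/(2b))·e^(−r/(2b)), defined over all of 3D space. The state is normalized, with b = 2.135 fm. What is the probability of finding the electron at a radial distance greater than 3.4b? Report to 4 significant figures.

With dV = 4πr²dr, the probability is ∫|χ|² dV over r > 3.4b.
A² is fixed by ∫₀^∞ 4πr²|χ|² dr = 1, i.e. A² = (8·π·b^3)^(−1).
In terms of u = r/b (A², 4π and the length scale all cancel between numerator and denominator), P = [∫_{3.4}^{∞} u^2·(1 - u/2)^2·e^(-u) du] / [∫_{0}^{∞} u^2·(1 - u/2)^2·e^(-u) du].
With ∫ u^2·(1 - u/2)^2·e^(-u) du = -(u^4/4 + u^2 + 2·u + 2)·e^(-u) + C, the region integral is ≈ 1.79443 and the full one is 2.
The region integral divided by the full integral gives P = 0.89721.

P ≈ 0.8972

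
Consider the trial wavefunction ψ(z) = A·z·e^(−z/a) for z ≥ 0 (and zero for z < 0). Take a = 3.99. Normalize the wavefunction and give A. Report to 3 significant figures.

Require ∫ |ψ|² dz = 1 over the whole domain.
∫|ψ|² dz = A²·(a^3/4).
So A² = (a^3/4)^(−1).
With a = 3.99: A² = 0.06297 and A = 0.2509.

A ≈ 0.251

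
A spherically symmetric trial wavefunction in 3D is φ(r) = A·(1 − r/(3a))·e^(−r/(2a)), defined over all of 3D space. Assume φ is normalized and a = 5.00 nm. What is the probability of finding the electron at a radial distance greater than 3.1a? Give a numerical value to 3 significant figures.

Integrate the radial probability density 4πr²|φ|² over r > 3.1a.
The full normalization integral is A²·[8·π·a^3/3] = 1, fixing A².
In terms of u = r/a (A², 4π and the length scale all cancel between numerator and denominator), P = [∫_{3.1}^{∞} u^2·(1 - u/3)^2·e^(-u) du] / [∫_{0}^{∞} u^2·(1 - u/3)^2·e^(-u) du].
An antiderivative of u^2·(1 - u/3)^2·e^(-u) is (-u^4 + 2·u^3 - 3·u^2 - 6·u - 6)·e^(-u)/9; evaluating from 3.1 to ∞ gives ≈ 0.43147, while the full integral is 2/3.
The region integral divided by the full integral gives P = 0.6472.

P ≈ 0.647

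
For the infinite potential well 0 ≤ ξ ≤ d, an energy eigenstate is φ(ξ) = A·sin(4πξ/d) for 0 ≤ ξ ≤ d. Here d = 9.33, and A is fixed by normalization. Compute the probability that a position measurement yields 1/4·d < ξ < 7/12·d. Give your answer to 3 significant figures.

P = ∫_{1/4·d}^{7/12·d} |φ(ξ)|² dξ.
Since A² = 1/(d/2), this is the region integral divided by the full normalization integral.
In terms of u = ξ/d (A² and the length scale cancel between numerator and denominator), P = [∫_{1/4}^{7/12} sin(4·π·u)^2 du] / [∫_{0}^{1} sin(4·π·u)^2 du].
An antiderivative of sin(4·π·u)^2 is u/2 - sin(4·π·u)·cos(4·π·u)/(8·π); evaluating from 1/4 to 7/12 gives -√(3)/(32·π) + 1/6, while the full integral is 1/2.
Evaluating gives P = (-√(3)/16 + π/3)/π.

P ≈ 0.299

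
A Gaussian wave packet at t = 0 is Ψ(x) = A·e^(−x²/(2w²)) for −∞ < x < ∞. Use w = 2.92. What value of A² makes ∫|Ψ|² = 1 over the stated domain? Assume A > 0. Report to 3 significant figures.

A^2 ≈ 0.193

Require ∫ |Ψ|² dx = 1 over the whole domain.
∫|Ψ|² dx = A²·(√(π)·w).
Plugging in w = 2.92 yields A = 0.4396.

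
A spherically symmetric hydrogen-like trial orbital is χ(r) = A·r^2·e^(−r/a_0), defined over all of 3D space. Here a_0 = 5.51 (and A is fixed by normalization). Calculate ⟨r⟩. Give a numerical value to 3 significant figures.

⟨r⟩ ≈ 19.3

The expectation value is the |χ|²-weighted average of r: ∫ r|χ|² 4πr² dr.
Recall ∫₀^∞ r^m e^(−r/β) dr = m!·β^(m+1), the ratio of the moment integral to the normalization integral gives ⟨r⟩ = 7·a_0/2.
With a_0 = 5.51, ⟨r⟩ = 19.29.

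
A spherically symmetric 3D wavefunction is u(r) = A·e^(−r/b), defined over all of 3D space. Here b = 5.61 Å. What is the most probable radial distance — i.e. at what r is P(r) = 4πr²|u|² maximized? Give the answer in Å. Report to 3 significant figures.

r ≈ 5.61 Å

Differentiate P(r) = 4πr²|u|² with respect to r and set to zero.
This gives r = b.
With b = 5.61, the most probable radial distance is 5.610 Å.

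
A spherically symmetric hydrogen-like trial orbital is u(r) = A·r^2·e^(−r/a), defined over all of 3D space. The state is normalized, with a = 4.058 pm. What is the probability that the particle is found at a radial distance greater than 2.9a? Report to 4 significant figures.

P = ∫ |u|² 4πr² dr over r > 2.9a.
The full normalization integral is A²·[45·π·a^7/2] = 1, fixing A².
In terms of t = r/a (A², 4π and the length scale all cancel between numerator and denominator), P = [∫_{2.9}^{∞} t^6·e^(-2·t) dt] / [∫_{0}^{∞} t^6·e^(-2·t) dt].
With ∫ t^6·e^(-2·t) dt = -(4·t^6 + 12·t^5 + 30·t^4 + 60·t^3 + 90·t^2 + 90·t + 45)·e^(-2·t)/8 + C, the region integral is ≈ 3.59095 and the full one is 45/8.
The region integral divided by the full integral gives P = 0.63839.

P ≈ 0.6384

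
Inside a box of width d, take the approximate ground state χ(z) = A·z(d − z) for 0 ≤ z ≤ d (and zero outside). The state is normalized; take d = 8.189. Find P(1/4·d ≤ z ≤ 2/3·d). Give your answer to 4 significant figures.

|χ|² is the probability density, so P = ∫_{1/4·d}^{2/3·d} |χ|² dz.
Since A² = 1/(d^5/30), this is the region integral divided by the full normalization integral.
In terms of u = z/d (A² and the length scale cancel between numerator and denominator), P = [∫_{1/4}^{2/3} u^2·(1 - u)^2 du] / [∫_{0}^{1} u^2·(1 - u)^2 du].
Using ∫ u^2·(1 - u)^2 du = u^3·(6·u^2 - 15·u + 10)/30, the numerator is ≈ 0.0228869 and the denominator is 1/30.
This works out to P = 0.68661.

P ≈ 0.6866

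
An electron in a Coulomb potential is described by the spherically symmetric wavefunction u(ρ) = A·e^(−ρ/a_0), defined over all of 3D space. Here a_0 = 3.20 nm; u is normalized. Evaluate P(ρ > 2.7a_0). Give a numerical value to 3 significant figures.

P = ∫ |u|² 4πρ² dρ over ρ > 2.7a_0.
Normalization gives A² = 1/(π·a_0^3).
Substituting t = ρ/a_0, A², 4π and the length scale all cancel in the ratio: P = ∫_{2.7}^{∞} t^2·e^(-2·t) dt / ∫_{0}^{∞} t^2·e^(-2·t) dt.
Using ∫ t^2·e^(-2·t) dt = -(2·t^2 + 2·t + 1)·e^(-2·t)/4, the numerator is 1049·e^(-27/5)/200 and the denominator is 1/4.
This evaluates to P = 0.09476.

P ≈ 0.0948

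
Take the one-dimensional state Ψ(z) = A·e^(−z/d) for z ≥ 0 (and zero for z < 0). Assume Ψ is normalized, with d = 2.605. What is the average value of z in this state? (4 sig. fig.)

⟨z⟩ ≈ 1.303

⟨z⟩ = ∫ z |Ψ|² dz over the full domain.
Using ∫₀^∞ zⁿ e^(−αz) dz = n!/αⁿ⁺¹, the ratio of the moment integral to the normalization integral gives ⟨z⟩ = d/2.
With d = 2.605, ⟨z⟩ = 1.3025.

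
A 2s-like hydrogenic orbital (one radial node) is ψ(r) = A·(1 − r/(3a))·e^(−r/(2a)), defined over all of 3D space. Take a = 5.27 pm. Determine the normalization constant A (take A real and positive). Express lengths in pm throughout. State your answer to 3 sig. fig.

The normalization condition is ∫|ψ|² 4πr² dr = 1 from 0 to ∞.
In 3D with spherical symmetry the volume element is 4πr² dr.
Using ∫₀^∞ rⁿ e^(−αr) dr = n!/αⁿ⁺¹, carrying out the integral gives A² · 8·π·a^3/3.
Plugging in a = 5.27 yields A = 0.02856.

A ≈ 0.0286 pm^(-3/2)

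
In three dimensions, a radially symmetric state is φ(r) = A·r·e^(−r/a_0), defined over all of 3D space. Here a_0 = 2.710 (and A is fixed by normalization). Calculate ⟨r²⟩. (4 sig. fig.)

The expectation value is the |φ|²-weighted average of r^2: ∫ r^2|φ|² 4πr² dr.
Evaluating both integrals, ⟨r²⟩ = 15·a_0^2/2.
With a_0 = 2.710, ⟨r^2⟩ = 55.081.

⟨r^2⟩ ≈ 55.08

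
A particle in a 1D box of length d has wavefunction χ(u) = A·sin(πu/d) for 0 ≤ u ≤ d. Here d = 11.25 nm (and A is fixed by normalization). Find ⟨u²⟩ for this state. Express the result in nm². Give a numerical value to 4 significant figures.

The expectation value is the |χ|²-weighted average of u^2: ∫ u^2|χ|² du.
Using sin²θ = (1 − cos 2θ)/2, evaluating both integrals, ⟨u²⟩ = -d^2/(2·π^2) + d^2/3.
With d = 11.25, ⟨u^2⟩ = 35.776.

⟨u^2⟩ ≈ 35.78 nm^2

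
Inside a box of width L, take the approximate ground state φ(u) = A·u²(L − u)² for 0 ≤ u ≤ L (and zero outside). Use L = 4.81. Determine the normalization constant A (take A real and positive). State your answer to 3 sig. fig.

Normalization requires ∫|φ|² du = 1, integrated from 0 to L.
Expanding the polynomial and integrating term by term, with φ = A·u²(L − u)², the integral evaluates to A²·[L^9/630].
Substituting L = 4.81 gives A² = 0.0004571, so A = 0.02138.

A ≈ 0.0214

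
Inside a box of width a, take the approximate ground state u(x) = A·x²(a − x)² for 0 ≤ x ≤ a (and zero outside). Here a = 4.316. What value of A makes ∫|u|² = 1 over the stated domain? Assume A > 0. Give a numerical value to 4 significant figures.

A ≈ 0.03482

We need A² ∫|f|² dx = 1, taking the integral from 0 to a.
With u = A·x²(a − x)², the integral evaluates to A²·[a^9/630].
Hence A² = 1/[a^9/630].
Substituting a = 4.316 gives A² = 0.0012123, so A = 0.034818.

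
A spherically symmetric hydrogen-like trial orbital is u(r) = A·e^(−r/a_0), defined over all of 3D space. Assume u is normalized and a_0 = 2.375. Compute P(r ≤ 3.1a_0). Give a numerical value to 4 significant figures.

With dV = 4πr²dr, the probability is ∫|u|² dV over r ≤ 3.1a_0.
A² is fixed by ∫₀^∞ 4πr²|u|² dr = 1, i.e. A² = (π·a_0^3)^(−1).
Let t = r/a_0; then A², 4π and the length scale all cancel, so P = ∫_{0}^{3.1} t^2·e^(-2·t) dt ÷ ∫_{0}^{∞} t^2·e^(-2·t) dt.
Using ∫ t^2·e^(-2·t) dt = -(2·t^2 + 2·t + 1)·e^(-2·t)/4, the numerator is 1/4 - 1321·e^(-31/5)/200 and the denominator is 1/4.
Taking the ratio yields P = 0.94638.

P ≈ 0.9464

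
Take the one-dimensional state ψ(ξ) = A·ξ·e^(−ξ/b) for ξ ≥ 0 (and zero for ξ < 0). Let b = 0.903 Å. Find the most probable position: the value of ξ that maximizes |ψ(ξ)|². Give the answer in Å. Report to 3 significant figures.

Differentiate |ψ(ξ)|² with respect to ξ and set to zero.
Solving yields ξ = b.
With b = 0.903, the most probable position is 0.9030 Å.

ξ ≈ 0.903 Å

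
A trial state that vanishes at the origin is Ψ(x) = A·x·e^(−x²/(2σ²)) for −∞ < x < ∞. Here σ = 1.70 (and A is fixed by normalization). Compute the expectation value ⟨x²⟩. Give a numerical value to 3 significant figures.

⟨x²⟩ = ∫ x^2 |Ψ|² dx over the full domain.
Evaluating both integrals, ⟨x²⟩ = 3·σ^2/2.
With σ = 1.70, ⟨x^2⟩ = 4.335.

⟨x^2⟩ ≈ 4.34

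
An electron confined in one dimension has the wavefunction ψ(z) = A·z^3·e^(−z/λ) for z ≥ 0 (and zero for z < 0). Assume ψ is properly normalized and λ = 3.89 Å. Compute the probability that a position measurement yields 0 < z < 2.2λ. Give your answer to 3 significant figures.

P ≈ 0.156

|ψ|² is the probability density, so P = ∫_{0}^{2.2λ} |ψ|² dz.
With A² fixed by ∫|ψ|² = 1, i.e. A² = (45·λ^7/8)^(−1), substitute and integrate.
Let u = z/λ; then A² and the length scale cancel, so P = ∫_{0}^{2.2} u^6·e^(-2·u) du ÷ ∫_{0}^{∞} u^6·e^(-2·u) du.
With ∫ u^6·e^(-2·u) du = -(4·u^6 + 12·u^5 + 30·u^4 + 60·u^3 + 90·u^2 + 90·u + 45)·e^(-2·u)/8 + C, the region integral is ≈ 0.87950 and the full one is 45/8.
The result is P = 0.1564.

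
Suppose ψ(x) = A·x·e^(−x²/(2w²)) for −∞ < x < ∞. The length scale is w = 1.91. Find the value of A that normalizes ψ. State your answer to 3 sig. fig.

The normalization condition is ∫|ψ|² dx = 1 from −∞ to ∞.
The integral (without the A² prefactor) comes out to √(π)·w^3/2.
So A² = (√(π)·w^3/2)^(−1).
Substituting w = 1.91 gives A² = 0.1619, so A = 0.4024.

A ≈ 0.402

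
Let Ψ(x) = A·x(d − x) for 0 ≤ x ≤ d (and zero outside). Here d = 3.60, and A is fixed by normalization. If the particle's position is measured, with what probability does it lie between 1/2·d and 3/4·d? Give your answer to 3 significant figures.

P ≈ 0.396

P = ∫_{1/2·d}^{3/4·d} |Ψ(x)|² dx.
The normalization integral ∫|Ψ|²dx over the whole domain equals d^5/30·A², and A² cancels in the ratio.
In terms of u = x/d (A² and the length scale cancel between numerator and denominator), P = [∫_{1/2}^{3/4} u^2·(1 - u)^2 du] / [∫_{0}^{1} u^2·(1 - u)^2 du].
Using ∫ u^2·(1 - u)^2 du = u^3·(6·u^2 - 15·u + 10)/30, the numerator is ≈ 0.013216 and the denominator is 1/30.
Evaluating gives P = 203/512.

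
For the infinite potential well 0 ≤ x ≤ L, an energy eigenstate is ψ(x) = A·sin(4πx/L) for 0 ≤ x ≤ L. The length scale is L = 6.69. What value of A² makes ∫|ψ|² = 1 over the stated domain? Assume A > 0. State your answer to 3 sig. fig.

A^2 ≈ 0.299

The normalization condition is ∫|ψ|² dx = 1 from 0 to L.
The integral (without the A² prefactor) comes out to L/2.
So A² = (L/2)^(−1).
Plugging in L = 6.69 yields A = 0.5468.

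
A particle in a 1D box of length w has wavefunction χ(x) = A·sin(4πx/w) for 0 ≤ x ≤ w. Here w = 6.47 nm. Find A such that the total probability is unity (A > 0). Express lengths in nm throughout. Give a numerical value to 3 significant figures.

Normalization requires ∫|χ|² dx = 1, integrated from 0 to w.
Carrying out the integral gives A² · w/2.
So A² = (w/2)^(−1).
Substituting w = 6.47 gives A² = 0.3091, so A = 0.5560.

A ≈ 0.556 nm^(-1/2)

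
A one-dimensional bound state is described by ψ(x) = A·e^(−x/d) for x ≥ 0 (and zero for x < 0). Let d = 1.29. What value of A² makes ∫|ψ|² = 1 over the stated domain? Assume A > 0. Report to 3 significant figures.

A^2 ≈ 1.55

Require ∫ |ψ|² dx = 1 over the whole domain.
Using ∫₀^∞ xⁿ e^(−αx) dx = n!/αⁿ⁺¹, carrying out the integral gives A² · d/2.
So A² = (d/2)^(−1).
Plugging in d = 1.29 yields A = 1.245.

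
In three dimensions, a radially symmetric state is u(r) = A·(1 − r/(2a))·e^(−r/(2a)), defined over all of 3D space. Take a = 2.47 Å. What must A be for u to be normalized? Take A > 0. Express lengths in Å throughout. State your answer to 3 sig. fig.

We need A² ∫|f|² 4πr² dr = 1, taking the integral from 0 to ∞.
Recall ∫₀^∞ r^m e^(−r/β) dr = m!·β^(m+1), ∫|u|² 4πr² dr = A²·(8·π·a^3).
Hence A² = 1/[8·π·a^3].
With a = 2.47: A² = 0.002640 and A = 0.05138.

A ≈ 0.0514 Å^(-3/2)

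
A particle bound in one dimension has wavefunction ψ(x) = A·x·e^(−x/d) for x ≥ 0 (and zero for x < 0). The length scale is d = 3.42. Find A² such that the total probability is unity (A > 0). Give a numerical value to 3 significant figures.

A^2 ≈ 0.1000

The normalization condition is ∫|ψ|² dx = 1 from 0 to ∞.
Using ∫₀^∞ xⁿ e^(−αx) dx = n!/αⁿ⁺¹, carrying out the integral gives A² · d^3/4.
Hence A² = 1/[d^3/4].
Plugging in d = 3.42 yields A = 0.3162.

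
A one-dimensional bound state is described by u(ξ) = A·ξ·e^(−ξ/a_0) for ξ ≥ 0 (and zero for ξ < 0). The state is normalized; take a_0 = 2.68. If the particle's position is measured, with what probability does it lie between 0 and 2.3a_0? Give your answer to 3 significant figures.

P ≈ 0.837

|u|² is the probability density, so P = ∫_{0}^{2.3a_0} |u|² dξ.
Since A² = 1/(a_0^3/4), this is the region integral divided by the full normalization integral.
Let t = ξ/a_0; then A² and the length scale cancel, so P = ∫_{0}^{2.3} t^2·e^(-2·t) dt ÷ ∫_{0}^{∞} t^2·e^(-2·t) dt.
With ∫ t^2·e^(-2·t) dt = -(2·t^2 + 2·t + 1)·e^(-2·t)/4 + C, the region integral is 1/4 - 809·e^(-23/5)/200 and the full one is 1/4.
This works out to P = 0.8374.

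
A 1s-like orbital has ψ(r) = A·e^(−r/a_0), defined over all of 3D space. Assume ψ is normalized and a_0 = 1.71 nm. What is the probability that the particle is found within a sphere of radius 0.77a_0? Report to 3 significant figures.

P ≈ 0.201

Integrate the radial probability density 4πr²|ψ|² over r ≤ 0.77a_0.
A² is fixed by ∫₀^∞ 4πr²|ψ|² dr = 1, i.e. A² = (π·a_0^3)^(−1).
Substituting u = r/a_0, A², 4π and the length scale all cancel in the ratio: P = ∫_{0}^{0.77} u^2·e^(-2·u) du / ∫_{0}^{∞} u^2·e^(-2·u) du.
Using ∫ u^2·e^(-2·u) du = -(2·u^2 + 2·u + 1)·e^(-2·u)/4, the numerator is ≈ 0.050315 and the denominator is 1/4.
The region integral divided by the full integral gives P = 0.2013.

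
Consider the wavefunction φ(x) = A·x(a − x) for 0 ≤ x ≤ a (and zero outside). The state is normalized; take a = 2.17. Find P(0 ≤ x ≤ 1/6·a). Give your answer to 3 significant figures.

The probability is P = ∫ |φ|² dx over [0, 1/6·a].
Since A² = 1/(a^5/30), this is the region integral divided by the full normalization integral.
In terms of u = x/a (A² and the length scale cancel between numerator and denominator), P = [∫_{0}^{1/6} u^2·(1 - u)^2 du] / [∫_{0}^{1} u^2·(1 - u)^2 du].
Using ∫ u^2·(1 - u)^2 du = u^3·(6·u^2 - 15·u + 10)/30, the numerator is ≈ 0.0011831 and the denominator is 1/30.
The result is P = 23/648.

P ≈ 0.0355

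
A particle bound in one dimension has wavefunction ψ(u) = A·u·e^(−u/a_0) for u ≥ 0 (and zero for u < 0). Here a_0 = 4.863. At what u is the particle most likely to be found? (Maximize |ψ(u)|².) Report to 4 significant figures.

Differentiate |ψ(u)|² with respect to u and set to zero.
This gives u = a_0.
With a_0 = 4.863, the most probable position is 4.8630.

u ≈ 4.863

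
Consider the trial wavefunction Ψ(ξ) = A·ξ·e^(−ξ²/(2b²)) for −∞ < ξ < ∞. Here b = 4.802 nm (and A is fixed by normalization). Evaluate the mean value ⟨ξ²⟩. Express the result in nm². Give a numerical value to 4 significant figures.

⟨ξ^2⟩ ≈ 34.59 nm^2

By definition ⟨ξ²⟩ = ∫ ξ^2 |Ψ(ξ)|² dξ.
Differentiating ∫e^(−αξ²) dξ = √(π/α) under α to get the higher moments, the ratio of the moment integral to the normalization integral gives ⟨ξ²⟩ = 3·b^2/2.
Putting b = 4.802 gives 34.589.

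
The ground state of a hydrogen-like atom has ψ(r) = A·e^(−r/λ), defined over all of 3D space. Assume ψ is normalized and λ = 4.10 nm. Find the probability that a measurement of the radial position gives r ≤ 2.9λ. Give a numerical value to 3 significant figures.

Integrate the radial probability density 4πr²|ψ|² over r ≤ 2.9λ.
The full normalization integral is A²·[π·λ^3] = 1, fixing A².
In terms of u = r/λ (A², 4π and the length scale all cancel between numerator and denominator), P = [∫_{0}^{2.9} u^2·e^(-2·u) du] / [∫_{0}^{∞} u^2·e^(-2·u) du].
Using ∫ u^2·e^(-2·u) du = -(2·u^2 + 2·u + 1)·e^(-2·u)/4, the numerator is 1/4 - 1181·e^(-29/5)/200 and the denominator is 1/4.
This evaluates to P = 0.9285.

P ≈ 0.928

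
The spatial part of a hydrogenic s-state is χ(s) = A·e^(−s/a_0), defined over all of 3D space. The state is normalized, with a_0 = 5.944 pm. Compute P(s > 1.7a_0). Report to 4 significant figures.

P ≈ 0.3397

Integrate the radial probability density 4πs²|χ|² over s > 1.7a_0.
Normalization gives A² = 1/(π·a_0^3).
Let u = s/a_0; then A², 4π and the length scale all cancel, so P = ∫_{1.7}^{∞} u^2·e^(-2·u) du ÷ ∫_{0}^{∞} u^2·e^(-2·u) du.
An antiderivative of u^2·e^(-2·u) is -(2·u^2 + 2·u + 1)·e^(-2·u)/4; evaluating from 1.7 to ∞ gives 509·e^(-17/5)/200, while the full integral is 1/4.
This evaluates to P = 0.33974.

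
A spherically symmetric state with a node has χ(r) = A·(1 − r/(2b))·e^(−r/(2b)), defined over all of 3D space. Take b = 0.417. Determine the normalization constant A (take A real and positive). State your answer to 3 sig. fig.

Normalization requires ∫|χ|² 4πr² dr = 1, integrated from 0 to ∞.
(Spherical symmetry: dV = 4πr² dr.)
∫|χ|² 4πr² dr = A²·(8·π·b^3).
Hence A² = 1/[8·π·b^3].
Substituting b = 0.417 gives A² = 0.5487, so A = 0.7408.

A ≈ 0.741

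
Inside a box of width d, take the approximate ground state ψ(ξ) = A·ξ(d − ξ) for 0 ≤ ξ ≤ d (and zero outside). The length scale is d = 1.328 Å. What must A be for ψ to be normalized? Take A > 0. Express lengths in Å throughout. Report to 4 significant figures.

A ≈ 2.695 Å^(-5/2)

We need A² ∫|f|² dξ = 1, taking the integral from 0 to d.
The integral (without the A² prefactor) comes out to d^5/30.
So A² = (d^5/30)^(−1).
With d = 1.328: A² = 7.2632 and A = 2.6950.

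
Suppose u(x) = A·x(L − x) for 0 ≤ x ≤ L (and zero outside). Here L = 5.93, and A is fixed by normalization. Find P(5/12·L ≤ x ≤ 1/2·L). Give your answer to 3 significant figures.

P ≈ 0.153

The probability is P = ∫ |u|² dx over [5/12·L, 1/2·L].
With A² fixed by ∫|u|² = 1, i.e. A² = (L^5/30)^(−1), substitute and integrate.
Substituting t = x/L, A² and the length scale cancel in the ratio: P = ∫_{5/12}^{1/2} t^2·(1 - t)^2 dt / ∫_{0}^{1} t^2·(1 - t)^2 dt.
An antiderivative of t^2·(1 - t)^2 is t^3·(6·t^2 - 15·t + 10)/30; evaluating from 5/12 to 1/2 gives ≈ 0.0051127, while the full integral is 1/30.
This works out to P = 0.1534.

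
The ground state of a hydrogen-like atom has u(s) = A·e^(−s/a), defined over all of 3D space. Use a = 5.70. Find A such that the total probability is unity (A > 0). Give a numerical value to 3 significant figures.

Require ∫ |u|² 4πs² ds = 1 over the whole domain.
In 3D with spherical symmetry the volume element is 4πs² ds.
With ∫₀^∞ s^2 e^(−αs) ds = 2!/α^3, the integral (without the A² prefactor) comes out to π·a^3.
Plugging in a = 5.70 yields A = 0.04146.

A ≈ 0.0415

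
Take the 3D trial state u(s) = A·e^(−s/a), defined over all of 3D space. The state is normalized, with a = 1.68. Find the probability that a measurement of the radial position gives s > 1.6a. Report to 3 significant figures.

P ≈ 0.380

Integrate the radial probability density 4πs²|u|² over s > 1.6a.
A² is fixed by ∫₀^∞ 4πs²|u|² ds = 1, i.e. A² = (π·a^3)^(−1).
Let t = s/a; then A², 4π and the length scale all cancel, so P = ∫_{1.6}^{∞} t^2·e^(-2·t) dt ÷ ∫_{0}^{∞} t^2·e^(-2·t) dt.
With ∫ t^2·e^(-2·t) dt = -(2·t^2 + 2·t + 1)·e^(-2·t)/4 + C, the region integral is 233·e^(-16/5)/100 and the full one is 1/4.
This evaluates to P = 0.3799.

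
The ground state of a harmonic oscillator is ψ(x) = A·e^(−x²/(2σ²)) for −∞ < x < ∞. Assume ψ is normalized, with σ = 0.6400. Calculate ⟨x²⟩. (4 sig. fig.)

⟨x^2⟩ ≈ 0.2048

⟨x²⟩ = ∫ x^2 |ψ|² dx over the full domain.
Since the A² factors cancel between numerator and denominator, ⟨x²⟩ = σ^2/2.
Putting σ = 0.6400 gives 0.20480.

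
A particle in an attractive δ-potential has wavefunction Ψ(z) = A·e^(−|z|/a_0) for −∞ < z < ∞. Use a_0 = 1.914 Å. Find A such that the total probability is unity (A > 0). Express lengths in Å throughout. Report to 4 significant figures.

The normalization condition is ∫|Ψ|² dz = 1 from −∞ to ∞.
With ∫₀^∞ z^0 e^(−αz) dz = 0!/α^1, ∫|Ψ|² dz = A²·(a_0).
Setting this equal to 1 gives A² = 1/(a_0).
Plugging in a_0 = 1.914 yields A = 0.72282.

A ≈ 0.7228 Å^(-1/2)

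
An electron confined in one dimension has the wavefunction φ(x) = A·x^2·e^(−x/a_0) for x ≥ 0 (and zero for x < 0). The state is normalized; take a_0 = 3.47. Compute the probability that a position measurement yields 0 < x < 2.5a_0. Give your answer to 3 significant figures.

The probability is P = ∫ |φ|² dx over [0, 2.5a_0].
With A² fixed by ∫|φ|² = 1, i.e. A² = (3·a_0^5/4)^(−1), substitute and integrate.
Let u = x/a_0; then A² and the length scale cancel, so P = ∫_{0}^{2.5} u^4·e^(-2·u) du ÷ ∫_{0}^{∞} u^4·e^(-2·u) du.
An antiderivative of u^4·e^(-2·u) is -(u^4/2 + u^3 + 3·u^2/2 + 3·u/2 + 3/4)·e^(-2·u); evaluating from 0 to 2.5 gives 3/4 - 1569·e^(-5)/32, while the full integral is 3/4.
The result is P = 0.5595.

P ≈ 0.560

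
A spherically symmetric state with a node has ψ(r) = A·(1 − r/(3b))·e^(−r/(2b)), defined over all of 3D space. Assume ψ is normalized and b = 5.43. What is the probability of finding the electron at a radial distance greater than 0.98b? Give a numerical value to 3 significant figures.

P ≈ 0.863

Integrate the radial probability density 4πr²|ψ|² over r > 0.98b.
A² is fixed by ∫₀^∞ 4πr²|ψ|² dr = 1, i.e. A² = (8·π·b^3/3)^(−1).
Substituting u = r/b, A², 4π and the length scale all cancel in the ratio: P = ∫_{0.98}^{∞} u^2·(1 - u/3)^2·e^(-u) du / ∫_{0}^{∞} u^2·(1 - u/3)^2·e^(-u) du.
An antiderivative of u^2·(1 - u/3)^2·e^(-u) is (-u^4 + 2·u^3 - 3·u^2 - 6·u - 6)·e^(-u)/9; evaluating from 0.98 to ∞ gives ≈ 0.57553, while the full integral is 2/3.
The region integral divided by the full integral gives P = 0.8633.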